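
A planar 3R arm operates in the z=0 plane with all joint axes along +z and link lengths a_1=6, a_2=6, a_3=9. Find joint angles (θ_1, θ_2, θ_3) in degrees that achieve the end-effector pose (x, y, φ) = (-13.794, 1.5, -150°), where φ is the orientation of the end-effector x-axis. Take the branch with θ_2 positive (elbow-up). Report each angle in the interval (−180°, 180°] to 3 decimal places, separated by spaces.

wrist centre = target − a_3·(cos φ, sin φ) = (-5.9998, 6.0000)
cos θ_2 = (71.9973−6²−6²)/(2·6·6) = -0.0000; θ_2 = 90.0022° (elbow-up)
β = atan2(6.0000,-5.9998) = 134.9989°; ψ = atan2(6.0000,5.9998) = 45.0011°
θ_1 = β − ψ = 89.9978°
θ_3 = φ − θ_1 − θ_2 = 30.0000° (wrapped to (-180°,180°])

89.998 90.002 30.000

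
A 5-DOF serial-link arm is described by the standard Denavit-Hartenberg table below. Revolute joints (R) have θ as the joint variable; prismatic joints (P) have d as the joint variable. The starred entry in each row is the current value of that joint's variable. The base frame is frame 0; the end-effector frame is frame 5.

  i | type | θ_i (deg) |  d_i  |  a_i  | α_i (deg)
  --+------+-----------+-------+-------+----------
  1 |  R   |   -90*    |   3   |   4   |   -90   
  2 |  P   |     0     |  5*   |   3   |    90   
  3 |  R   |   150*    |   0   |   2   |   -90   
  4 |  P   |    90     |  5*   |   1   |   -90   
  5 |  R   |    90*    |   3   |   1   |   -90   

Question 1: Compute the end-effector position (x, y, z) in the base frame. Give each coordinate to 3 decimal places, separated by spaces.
after link 1: o_1 = (0.0000, -4.0000, 3.0000)
after link 2: o_2 = (5.0000, -7.0000, 3.0000)
after link 3: o_3 = (6.0000, -5.2679, 3.0000)
after link 4: o_4 = (1.6699, -2.7679, 2.0000)
after link 5: o_5 = (1.0359, -5.8660, 2.0000)

1.036 -5.866 2.000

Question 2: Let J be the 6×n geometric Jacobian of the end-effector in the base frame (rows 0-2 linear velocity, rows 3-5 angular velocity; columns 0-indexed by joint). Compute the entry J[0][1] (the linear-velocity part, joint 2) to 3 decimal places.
1.000

prismatic axis z_1 = (1.0000,0.0000,0.0000)
J_v[:, 1] = z_1; J_ω[:, 1] = (0,0,0)
entry J[0][1] = 1.0000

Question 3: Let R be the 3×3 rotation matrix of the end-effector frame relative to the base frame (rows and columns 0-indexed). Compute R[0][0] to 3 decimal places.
End-effector x-axis (col 0 of R) = (0.8660,-0.5000,-0.0000)
R[0][0] = 0.8660

0.866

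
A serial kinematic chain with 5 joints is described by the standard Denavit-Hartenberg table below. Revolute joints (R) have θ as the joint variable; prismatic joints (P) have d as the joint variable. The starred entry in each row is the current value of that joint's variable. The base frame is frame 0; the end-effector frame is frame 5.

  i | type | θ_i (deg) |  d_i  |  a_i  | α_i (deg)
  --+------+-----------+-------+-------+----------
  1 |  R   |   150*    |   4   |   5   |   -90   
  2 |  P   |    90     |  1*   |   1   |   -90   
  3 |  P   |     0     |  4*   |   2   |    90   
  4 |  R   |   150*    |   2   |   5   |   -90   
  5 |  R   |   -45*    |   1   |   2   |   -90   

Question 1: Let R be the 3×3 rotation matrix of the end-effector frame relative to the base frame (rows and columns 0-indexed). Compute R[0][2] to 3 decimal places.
End-effector z-axis (col 2 of R) = (0.6597,0.4356,0.6124)
R[0][2] = 0.6597

0.660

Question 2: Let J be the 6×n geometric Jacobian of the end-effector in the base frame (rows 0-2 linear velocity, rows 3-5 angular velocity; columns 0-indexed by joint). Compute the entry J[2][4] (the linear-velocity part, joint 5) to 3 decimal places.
1.225

axis z_4 = (-0.7500,0.4330,0.5000); lever o_n−o_4 = (-0.8447,-1.1453,1.7247)
cross product → J_v[:, 4] = (1.3195,0.8712,1.2247)
J_ω[:, 4] = z_4
entry J[2][4] = 1.2247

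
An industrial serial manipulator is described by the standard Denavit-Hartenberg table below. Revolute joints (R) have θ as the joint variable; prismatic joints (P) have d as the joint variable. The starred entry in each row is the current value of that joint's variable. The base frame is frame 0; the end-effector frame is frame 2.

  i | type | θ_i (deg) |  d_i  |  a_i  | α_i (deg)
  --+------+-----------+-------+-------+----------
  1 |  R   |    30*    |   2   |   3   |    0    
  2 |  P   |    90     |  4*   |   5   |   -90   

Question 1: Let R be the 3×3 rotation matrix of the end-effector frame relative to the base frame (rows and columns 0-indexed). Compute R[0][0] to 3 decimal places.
-0.500

End-effector x-axis (col 0 of R) = (-0.5000,0.8660,0.0000)
R[0][0] = -0.5000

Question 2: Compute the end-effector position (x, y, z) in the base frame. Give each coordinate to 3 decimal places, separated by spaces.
after link 1: o_1 = (2.5981, 1.5000, 2.0000)
after link 2: o_2 = (0.0981, 5.8301, 6.0000)

0.098 5.830 6.000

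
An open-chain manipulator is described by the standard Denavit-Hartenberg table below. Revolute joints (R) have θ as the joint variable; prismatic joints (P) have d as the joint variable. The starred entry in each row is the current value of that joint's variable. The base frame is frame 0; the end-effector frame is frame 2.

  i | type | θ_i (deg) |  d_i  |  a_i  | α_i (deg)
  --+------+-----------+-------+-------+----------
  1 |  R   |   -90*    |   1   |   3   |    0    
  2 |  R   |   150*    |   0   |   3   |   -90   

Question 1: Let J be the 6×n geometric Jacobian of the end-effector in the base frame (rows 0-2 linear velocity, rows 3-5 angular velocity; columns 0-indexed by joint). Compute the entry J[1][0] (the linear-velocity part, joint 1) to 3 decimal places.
axis z_0 = ẑ; lever o_n−o_0 = (1.5000,-0.4019,1.0000)
cross product → J_v[:, 0] = (0.4019,1.5000,-0.0000)
J_ω[:, 0] = z_0
entry J[1][0] = 1.5000

1.500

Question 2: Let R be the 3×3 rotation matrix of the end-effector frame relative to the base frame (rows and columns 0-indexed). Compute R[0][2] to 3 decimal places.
End-effector z-axis (col 2 of R) = (-0.8660,0.5000,0.0000)
R[0][2] = -0.8660

-0.866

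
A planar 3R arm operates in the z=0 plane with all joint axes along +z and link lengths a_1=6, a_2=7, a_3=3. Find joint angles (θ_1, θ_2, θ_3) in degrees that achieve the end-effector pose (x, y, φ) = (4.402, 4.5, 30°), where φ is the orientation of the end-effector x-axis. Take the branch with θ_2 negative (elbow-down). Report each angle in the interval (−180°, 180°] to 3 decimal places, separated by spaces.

wrist centre = target − a_3·(cos φ, sin φ) = (1.8039, 3.0000)
cos θ_2 = (12.2541−6²−7²)/(2·6·7) = -0.8660; θ_2 = -149.9996° (elbow-down)
β = atan2(3.0000,1.8039) = 58.9812°; ψ = atan2(-3.5000,-0.0622) = -91.0174°
θ_1 = β − ψ = 149.9985°
θ_3 = φ − θ_1 − θ_2 = 30.0011° (wrapped to (-180°,180°])

149.999 -150.000 30.001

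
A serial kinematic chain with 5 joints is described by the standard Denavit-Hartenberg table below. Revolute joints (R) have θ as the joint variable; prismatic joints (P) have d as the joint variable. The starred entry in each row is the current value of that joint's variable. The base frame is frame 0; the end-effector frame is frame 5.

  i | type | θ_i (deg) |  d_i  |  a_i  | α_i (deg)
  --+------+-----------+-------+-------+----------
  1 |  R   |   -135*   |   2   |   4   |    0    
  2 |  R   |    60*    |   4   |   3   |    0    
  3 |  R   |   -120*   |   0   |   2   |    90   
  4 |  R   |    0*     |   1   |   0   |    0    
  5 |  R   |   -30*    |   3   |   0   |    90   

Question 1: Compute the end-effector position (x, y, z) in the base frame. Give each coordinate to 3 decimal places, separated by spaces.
after link 1: o_1 = (-2.8284, -2.8284, 2.0000)
after link 2: o_2 = (-2.0520, -5.7262, 6.0000)
after link 3: o_3 = (-3.9838, -5.2086, 6.0000)
after link 4: o_4 = (-3.7250, -4.2426, 6.0000)
after link 5: o_5 = (-2.9485, -1.3449, 6.0000)

-2.949 -1.345 6.000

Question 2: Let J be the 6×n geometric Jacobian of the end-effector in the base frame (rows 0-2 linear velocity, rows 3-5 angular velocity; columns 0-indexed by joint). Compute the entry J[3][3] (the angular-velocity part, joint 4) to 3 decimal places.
0.259

axis z_3 = (0.2588,0.9659,0.0000); lever o_n−o_3 = (1.0353,3.8637,0.0000)
cross product → J_v[:, 3] = (-0.0000,0.0000,0.0000)
J_ω[:, 3] = z_3
entry J[3][3] = 0.2588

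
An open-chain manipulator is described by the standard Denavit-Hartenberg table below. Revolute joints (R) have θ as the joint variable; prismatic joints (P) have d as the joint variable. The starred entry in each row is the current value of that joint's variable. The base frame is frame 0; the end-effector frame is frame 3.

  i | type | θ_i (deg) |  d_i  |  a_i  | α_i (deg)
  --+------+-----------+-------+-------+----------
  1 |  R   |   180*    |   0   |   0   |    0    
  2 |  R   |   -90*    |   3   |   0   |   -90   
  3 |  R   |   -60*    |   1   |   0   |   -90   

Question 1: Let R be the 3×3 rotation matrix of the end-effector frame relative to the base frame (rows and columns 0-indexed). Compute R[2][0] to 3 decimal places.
0.866

End-effector x-axis (col 0 of R) = (0.0000,0.5000,0.8660)
R[2][0] = 0.8660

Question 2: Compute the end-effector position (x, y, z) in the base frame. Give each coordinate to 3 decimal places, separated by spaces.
-1.000 0.000 3.000

after link 1: o_1 = (0.0000, 0.0000, 0.0000)
after link 2: o_2 = (0.0000, 0.0000, 3.0000)
after link 3: o_3 = (-1.0000, 0.0000, 3.0000)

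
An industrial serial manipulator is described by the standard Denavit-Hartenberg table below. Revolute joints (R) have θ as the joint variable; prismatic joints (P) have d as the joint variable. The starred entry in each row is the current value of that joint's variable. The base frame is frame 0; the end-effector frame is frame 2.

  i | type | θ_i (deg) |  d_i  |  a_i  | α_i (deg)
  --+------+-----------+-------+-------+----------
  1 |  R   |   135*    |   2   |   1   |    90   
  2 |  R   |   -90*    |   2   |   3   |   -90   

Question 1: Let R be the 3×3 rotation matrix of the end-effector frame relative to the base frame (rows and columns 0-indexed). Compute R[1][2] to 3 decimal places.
0.707

End-effector z-axis (col 2 of R) = (-0.7071,0.7071,0.0000)
R[1][2] = 0.7071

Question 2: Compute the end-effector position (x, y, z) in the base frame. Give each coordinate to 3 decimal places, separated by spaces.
after link 1: o_1 = (-0.7071, 0.7071, 2.0000)
after link 2: o_2 = (0.7071, 2.1213, -1.0000)

0.707 2.121 -1.000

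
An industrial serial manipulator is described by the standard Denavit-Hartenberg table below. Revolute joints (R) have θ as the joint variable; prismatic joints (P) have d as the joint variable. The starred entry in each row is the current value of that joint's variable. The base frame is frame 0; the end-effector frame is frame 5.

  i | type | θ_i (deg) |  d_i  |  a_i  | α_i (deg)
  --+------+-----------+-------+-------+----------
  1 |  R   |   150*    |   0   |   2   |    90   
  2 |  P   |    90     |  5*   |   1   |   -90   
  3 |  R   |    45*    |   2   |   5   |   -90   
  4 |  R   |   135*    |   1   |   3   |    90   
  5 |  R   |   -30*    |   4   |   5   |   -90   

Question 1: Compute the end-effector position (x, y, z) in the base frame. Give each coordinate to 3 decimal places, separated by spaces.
-4.843 7.635 3.931

after link 1: o_1 = (-1.7321, 1.0000, 0.0000)
after link 2: o_2 = (0.7679, 5.3301, 1.0000)
after link 3: o_3 = (0.7322, 1.2683, 4.5355)
after link 4: o_4 = (-0.7084, 3.0156, 2.3284)
after link 5: o_5 = (-4.8432, 7.6346, 3.9311)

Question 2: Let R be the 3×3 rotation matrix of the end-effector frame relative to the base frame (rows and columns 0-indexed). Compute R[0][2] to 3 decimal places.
End-effector z-axis (col 2 of R) = (-0.4874,-0.1370,-0.8624)
R[0][2] = -0.4874

-0.487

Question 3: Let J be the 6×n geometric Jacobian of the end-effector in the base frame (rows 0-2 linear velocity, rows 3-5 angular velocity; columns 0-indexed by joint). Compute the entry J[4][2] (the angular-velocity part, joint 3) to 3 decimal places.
axis z_2 = (0.8660,-0.5000,0.0000); lever o_n−o_2 = (-5.6111,2.3045,2.9311)
cross product → J_v[:, 2] = (-1.4656,-2.5384,-0.8098)
J_ω[:, 2] = z_2
entry J[4][2] = -0.5000

-0.500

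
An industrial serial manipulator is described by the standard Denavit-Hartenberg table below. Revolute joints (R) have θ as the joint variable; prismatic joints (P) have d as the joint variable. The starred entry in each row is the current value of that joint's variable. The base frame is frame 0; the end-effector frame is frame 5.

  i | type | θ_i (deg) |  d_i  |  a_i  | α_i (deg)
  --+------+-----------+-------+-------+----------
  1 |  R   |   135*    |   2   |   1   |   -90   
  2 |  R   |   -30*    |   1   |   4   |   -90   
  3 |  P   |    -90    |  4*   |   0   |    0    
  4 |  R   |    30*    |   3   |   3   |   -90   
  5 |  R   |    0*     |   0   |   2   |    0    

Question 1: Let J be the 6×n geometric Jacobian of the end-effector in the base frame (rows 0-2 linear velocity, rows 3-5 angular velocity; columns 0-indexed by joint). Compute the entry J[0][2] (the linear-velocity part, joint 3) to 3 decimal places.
-0.354

prismatic axis z_2 = (-0.3536,0.3536,-0.8660)
J_v[:, 2] = z_2; J_ω[:, 2] = (0,0,0)
entry J[0][2] = -0.3536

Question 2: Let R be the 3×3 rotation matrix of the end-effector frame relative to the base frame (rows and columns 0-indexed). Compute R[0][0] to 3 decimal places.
-0.919

End-effector x-axis (col 0 of R) = (-0.9186,-0.3062,0.2500)
R[0][0] = -0.9186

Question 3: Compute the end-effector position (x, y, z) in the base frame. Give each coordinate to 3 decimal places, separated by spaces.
after link 1: o_1 = (-0.7071, 0.7071, 2.0000)
after link 2: o_2 = (-3.8637, 2.4495, 4.0000)
after link 3: o_3 = (-5.2779, 3.8637, 0.5359)
after link 4: o_4 = (-9.0943, 4.0058, -1.3122)
after link 5: o_5 = (-10.9314, 3.3934, -0.8122)

-10.931 3.393 -0.812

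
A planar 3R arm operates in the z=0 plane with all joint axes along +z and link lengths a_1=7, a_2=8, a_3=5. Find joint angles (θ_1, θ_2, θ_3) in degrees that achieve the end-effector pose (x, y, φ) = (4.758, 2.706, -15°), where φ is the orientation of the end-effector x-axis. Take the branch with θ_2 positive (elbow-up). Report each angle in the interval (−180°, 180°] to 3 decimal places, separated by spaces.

wrist centre = target − a_3·(cos φ, sin φ) = (-0.0716, 4.0001)
cos θ_2 = (16.0059−7²−8²)/(2·7·8) = -0.8660; θ_2 = 149.9992° (elbow-up)
β = atan2(4.0001,-0.0716) = 91.0259°; ψ = atan2(4.0001,0.0718) = 88.9710°
θ_1 = β − ψ = 2.0549°
θ_3 = φ − θ_1 − θ_2 = -167.0542° (wrapped to (-180°,180°])

2.055 149.999 -167.054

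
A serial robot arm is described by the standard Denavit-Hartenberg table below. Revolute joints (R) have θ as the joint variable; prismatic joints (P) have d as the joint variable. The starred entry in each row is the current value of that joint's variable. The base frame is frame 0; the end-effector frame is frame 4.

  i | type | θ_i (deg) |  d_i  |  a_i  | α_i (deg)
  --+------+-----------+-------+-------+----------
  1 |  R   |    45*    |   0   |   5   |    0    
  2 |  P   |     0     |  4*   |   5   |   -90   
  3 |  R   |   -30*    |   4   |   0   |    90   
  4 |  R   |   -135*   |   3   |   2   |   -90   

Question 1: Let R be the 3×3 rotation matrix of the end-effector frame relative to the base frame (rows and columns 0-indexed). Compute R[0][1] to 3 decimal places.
End-effector y-axis (col 1 of R) = (0.3536,0.3536,-0.8660)
R[0][1] = 0.3536

0.354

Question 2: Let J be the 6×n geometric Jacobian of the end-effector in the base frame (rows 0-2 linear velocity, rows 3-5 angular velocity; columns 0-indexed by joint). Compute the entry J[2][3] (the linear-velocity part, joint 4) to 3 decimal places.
axis z_3 = (-0.3536,-0.3536,0.8660); lever o_n−o_3 = (-0.9267,-2.9267,1.8910)
cross product → J_v[:, 3] = (1.8660,-0.1340,0.7071)
J_ω[:, 3] = z_3
entry J[2][3] = 0.7071

0.707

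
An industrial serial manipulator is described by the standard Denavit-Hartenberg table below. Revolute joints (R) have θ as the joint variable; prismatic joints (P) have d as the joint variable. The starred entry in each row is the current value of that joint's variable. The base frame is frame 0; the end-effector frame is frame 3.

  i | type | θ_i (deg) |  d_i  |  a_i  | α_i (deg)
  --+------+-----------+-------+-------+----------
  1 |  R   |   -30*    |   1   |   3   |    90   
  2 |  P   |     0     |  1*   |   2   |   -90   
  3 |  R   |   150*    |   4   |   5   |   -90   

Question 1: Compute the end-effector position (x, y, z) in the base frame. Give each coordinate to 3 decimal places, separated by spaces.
after link 1: o_1 = (2.5981, -1.5000, 1.0000)
after link 2: o_2 = (3.8301, -3.3660, 1.0000)
after link 3: o_3 = (1.3301, 0.9641, 5.0000)

1.330 0.964 5.000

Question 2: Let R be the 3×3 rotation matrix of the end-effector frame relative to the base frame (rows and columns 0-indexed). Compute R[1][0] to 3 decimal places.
0.866

End-effector x-axis (col 0 of R) = (-0.5000,0.8660,0.0000)
R[1][0] = 0.8660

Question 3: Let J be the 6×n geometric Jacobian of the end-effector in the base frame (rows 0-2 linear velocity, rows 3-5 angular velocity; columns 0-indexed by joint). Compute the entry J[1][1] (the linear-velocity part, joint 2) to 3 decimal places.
-0.866

prismatic axis z_1 = (-0.5000,-0.8660,0.0000)
J_v[:, 1] = z_1; J_ω[:, 1] = (0,0,0)
entry J[1][1] = -0.8660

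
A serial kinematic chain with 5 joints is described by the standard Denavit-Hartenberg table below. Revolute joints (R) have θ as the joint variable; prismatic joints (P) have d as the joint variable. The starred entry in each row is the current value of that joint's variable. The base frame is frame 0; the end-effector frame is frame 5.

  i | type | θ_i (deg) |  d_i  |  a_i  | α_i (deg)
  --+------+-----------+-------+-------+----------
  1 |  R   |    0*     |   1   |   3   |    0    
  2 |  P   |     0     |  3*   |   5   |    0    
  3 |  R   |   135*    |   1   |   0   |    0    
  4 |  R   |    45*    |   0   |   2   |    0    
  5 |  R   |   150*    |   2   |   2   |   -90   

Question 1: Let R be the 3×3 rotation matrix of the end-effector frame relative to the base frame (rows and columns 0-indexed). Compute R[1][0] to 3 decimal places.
End-effector x-axis (col 0 of R) = (0.8660,-0.5000,0.0000)
R[1][0] = -0.5000

-0.500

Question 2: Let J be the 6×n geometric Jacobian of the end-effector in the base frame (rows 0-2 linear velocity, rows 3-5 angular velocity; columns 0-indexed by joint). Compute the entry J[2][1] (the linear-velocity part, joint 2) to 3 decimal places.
1.000

prismatic axis z_1 = (0.0000,0.0000,1.0000)
J_v[:, 1] = z_1; J_ω[:, 1] = (0,0,0)
entry J[2][1] = 1.0000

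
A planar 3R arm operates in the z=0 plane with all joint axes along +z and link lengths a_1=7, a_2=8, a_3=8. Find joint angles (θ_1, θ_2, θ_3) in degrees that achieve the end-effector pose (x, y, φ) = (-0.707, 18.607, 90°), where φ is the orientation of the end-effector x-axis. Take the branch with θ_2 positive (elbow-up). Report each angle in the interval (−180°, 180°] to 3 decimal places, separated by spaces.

wrist centre = target − a_3·(cos φ, sin φ) = (-0.7070, 10.6070)
cos θ_2 = (113.0083−7²−8²)/(2·7·8) = 0.0001; θ_2 = 89.9958° (elbow-up)
β = atan2(10.6070,-0.7070) = 93.8134°; ψ = atan2(8.0000,7.0006) = 48.8117°
θ_1 = β − ψ = 45.0017°
θ_3 = φ − θ_1 − θ_2 = -44.9974° (wrapped to (-180°,180°])

45.002 89.996 -44.997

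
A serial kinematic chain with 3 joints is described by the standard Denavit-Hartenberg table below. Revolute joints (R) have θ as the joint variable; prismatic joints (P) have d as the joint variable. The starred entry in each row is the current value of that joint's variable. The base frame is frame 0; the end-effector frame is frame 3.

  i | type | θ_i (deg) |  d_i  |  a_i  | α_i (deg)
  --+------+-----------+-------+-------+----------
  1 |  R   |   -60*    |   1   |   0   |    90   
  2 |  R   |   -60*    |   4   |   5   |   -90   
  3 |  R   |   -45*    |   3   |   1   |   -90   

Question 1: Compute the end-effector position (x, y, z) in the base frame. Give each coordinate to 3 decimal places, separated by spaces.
-1.351 -7.075 -2.442

after link 1: o_1 = (0.0000, 0.0000, 1.0000)
after link 2: o_2 = (-2.2141, -4.1651, -3.3301)
after link 3: o_3 = (-1.3507, -7.0748, -2.4425)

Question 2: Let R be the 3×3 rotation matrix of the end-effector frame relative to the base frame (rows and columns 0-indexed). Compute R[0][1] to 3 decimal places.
-0.433

End-effector y-axis (col 1 of R) = (-0.4330,0.7500,-0.5000)
R[0][1] = -0.4330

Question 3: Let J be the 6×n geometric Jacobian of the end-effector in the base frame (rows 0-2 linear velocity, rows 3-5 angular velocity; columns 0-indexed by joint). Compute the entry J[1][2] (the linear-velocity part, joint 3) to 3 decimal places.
axis z_2 = (0.4330,-0.7500,0.5000); lever o_n−o_2 = (0.8634,-2.9097,0.8876)
cross product → J_v[:, 2] = (0.7891,0.0474,-0.6124)
J_ω[:, 2] = z_2
entry J[1][2] = 0.0474

0.047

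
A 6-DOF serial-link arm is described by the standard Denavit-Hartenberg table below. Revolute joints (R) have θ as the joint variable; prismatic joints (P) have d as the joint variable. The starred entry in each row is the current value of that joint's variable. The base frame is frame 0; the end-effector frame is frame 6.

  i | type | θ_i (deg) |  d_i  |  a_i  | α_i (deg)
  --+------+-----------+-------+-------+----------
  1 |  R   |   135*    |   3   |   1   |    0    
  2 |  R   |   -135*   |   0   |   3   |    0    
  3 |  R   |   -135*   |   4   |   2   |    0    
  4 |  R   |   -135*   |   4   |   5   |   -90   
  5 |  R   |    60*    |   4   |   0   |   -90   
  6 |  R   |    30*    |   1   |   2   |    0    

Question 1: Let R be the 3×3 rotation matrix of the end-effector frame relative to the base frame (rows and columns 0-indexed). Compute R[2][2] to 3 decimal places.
End-effector z-axis (col 2 of R) = (0.0000,-0.8660,-0.5000)
R[2][2] = -0.5000

-0.500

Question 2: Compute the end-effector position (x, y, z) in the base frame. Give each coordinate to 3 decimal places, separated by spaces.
after link 1: o_1 = (-0.7071, 0.7071, 3.0000)
after link 2: o_2 = (2.2929, 0.7071, 3.0000)
after link 3: o_3 = (0.8787, -0.7071, 7.0000)
after link 4: o_4 = (0.8787, 4.2929, 11.0000)
after link 5: o_5 = (-3.1213, 4.2929, 11.0000)
after link 6: o_6 = (-2.1213, 4.2929, 9.0000)

-2.121 4.293 9.000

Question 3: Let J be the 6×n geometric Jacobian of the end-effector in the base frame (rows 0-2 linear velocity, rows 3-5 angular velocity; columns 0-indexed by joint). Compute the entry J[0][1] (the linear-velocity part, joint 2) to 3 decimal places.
axis z_1 = (0.0000,0.0000,1.0000); lever o_n−o_1 = (-1.4142,3.5858,6.0000)
cross product → J_v[:, 1] = (-3.5858,-1.4142,0.0000)
J_ω[:, 1] = z_1
entry J[0][1] = -3.5858

-3.586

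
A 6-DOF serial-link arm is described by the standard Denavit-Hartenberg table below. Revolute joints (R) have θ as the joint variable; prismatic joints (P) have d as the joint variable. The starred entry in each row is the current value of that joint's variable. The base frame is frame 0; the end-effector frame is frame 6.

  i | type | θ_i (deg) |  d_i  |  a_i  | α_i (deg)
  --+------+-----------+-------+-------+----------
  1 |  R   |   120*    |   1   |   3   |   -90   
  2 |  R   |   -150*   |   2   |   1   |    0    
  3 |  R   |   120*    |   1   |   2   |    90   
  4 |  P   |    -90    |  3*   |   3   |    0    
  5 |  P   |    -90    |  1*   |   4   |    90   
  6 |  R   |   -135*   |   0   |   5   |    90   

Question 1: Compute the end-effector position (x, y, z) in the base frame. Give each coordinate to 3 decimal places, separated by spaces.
after link 1: o_1 = (-1.5000, 2.5981, 1.0000)
after link 2: o_2 = (-2.7990, 0.8481, 1.5000)
after link 3: o_3 = (-4.5311, 1.8481, 2.5000)
after link 4: o_4 = (-1.1830, 2.0490, 5.0981)
after link 5: o_5 = (0.7990, -1.3840, 3.9641)
after link 6: o_6 = (-1.6158, 2.7986, 2.6700)

-1.616 2.799 2.670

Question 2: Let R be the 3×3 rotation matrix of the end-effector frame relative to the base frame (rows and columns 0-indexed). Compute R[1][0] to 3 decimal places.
0.837

End-effector x-axis (col 0 of R) = (-0.4830,0.8365,-0.2588)
R[1][0] = 0.8365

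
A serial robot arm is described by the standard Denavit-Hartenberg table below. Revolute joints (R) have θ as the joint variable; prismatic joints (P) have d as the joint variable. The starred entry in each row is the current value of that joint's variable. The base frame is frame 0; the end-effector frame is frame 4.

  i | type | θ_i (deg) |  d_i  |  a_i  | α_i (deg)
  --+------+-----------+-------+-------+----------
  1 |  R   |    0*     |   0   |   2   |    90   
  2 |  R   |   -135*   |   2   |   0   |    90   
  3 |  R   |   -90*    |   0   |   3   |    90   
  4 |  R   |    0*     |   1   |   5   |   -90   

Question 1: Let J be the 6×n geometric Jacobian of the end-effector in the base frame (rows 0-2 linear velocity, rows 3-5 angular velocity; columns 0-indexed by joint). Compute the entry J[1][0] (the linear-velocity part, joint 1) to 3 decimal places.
axis z_0 = ẑ; lever o_n−o_0 = (2.7071,6.0000,0.7071)
cross product → J_v[:, 0] = (-6.0000,2.7071,0.0000)
J_ω[:, 0] = z_0
entry J[1][0] = 2.7071

2.707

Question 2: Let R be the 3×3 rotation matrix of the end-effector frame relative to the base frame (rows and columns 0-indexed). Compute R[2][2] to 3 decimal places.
0.707

End-effector z-axis (col 2 of R) = (-0.7071,-0.0000,0.7071)
R[2][2] = 0.7071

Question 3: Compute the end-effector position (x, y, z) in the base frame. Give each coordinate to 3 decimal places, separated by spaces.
after link 1: o_1 = (2.0000, 0.0000, 0.0000)
after link 2: o_2 = (2.0000, -2.0000, 0.0000)
after link 3: o_3 = (2.0000, 1.0000, -0.0000)
after link 4: o_4 = (2.7071, 6.0000, 0.7071)

2.707 6.000 0.707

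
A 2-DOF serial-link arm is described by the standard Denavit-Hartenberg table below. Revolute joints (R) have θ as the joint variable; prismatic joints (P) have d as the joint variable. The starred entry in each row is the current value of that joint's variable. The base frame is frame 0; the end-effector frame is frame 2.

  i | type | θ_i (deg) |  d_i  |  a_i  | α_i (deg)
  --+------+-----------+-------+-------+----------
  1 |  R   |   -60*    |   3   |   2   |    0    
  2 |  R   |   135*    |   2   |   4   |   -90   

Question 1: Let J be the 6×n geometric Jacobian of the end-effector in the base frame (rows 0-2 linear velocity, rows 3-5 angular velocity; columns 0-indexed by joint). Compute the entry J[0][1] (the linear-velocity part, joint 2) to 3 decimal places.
-3.864

axis z_1 = (0.0000,0.0000,1.0000); lever o_n−o_1 = (1.0353,3.8637,2.0000)
cross product → J_v[:, 1] = (-3.8637,1.0353,0.0000)
J_ω[:, 1] = z_1
entry J[0][1] = -3.8637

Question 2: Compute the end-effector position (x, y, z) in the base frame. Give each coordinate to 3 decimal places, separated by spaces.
after link 1: o_1 = (1.0000, -1.7321, 3.0000)
after link 2: o_2 = (2.0353, 2.1317, 5.0000)

2.035 2.132 5.000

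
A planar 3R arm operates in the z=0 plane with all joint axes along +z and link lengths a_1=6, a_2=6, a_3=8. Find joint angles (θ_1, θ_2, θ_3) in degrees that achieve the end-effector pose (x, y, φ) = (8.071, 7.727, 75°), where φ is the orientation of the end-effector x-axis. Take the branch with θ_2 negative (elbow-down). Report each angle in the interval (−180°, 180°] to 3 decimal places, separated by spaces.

wrist centre = target − a_3·(cos φ, sin φ) = (6.0004, -0.0004)
cos θ_2 = (36.0054−6²−6²)/(2·6·6) = -0.4999; θ_2 = -119.9951° (elbow-down)
β = atan2(-0.0004,6.0004) = -0.0039°; ψ = atan2(-5.1964,3.0004) = -59.9975°
θ_1 = β − ψ = 59.9936°
θ_3 = φ − θ_1 − θ_2 = 135.0014° (wrapped to (-180°,180°])

59.994 -119.995 135.001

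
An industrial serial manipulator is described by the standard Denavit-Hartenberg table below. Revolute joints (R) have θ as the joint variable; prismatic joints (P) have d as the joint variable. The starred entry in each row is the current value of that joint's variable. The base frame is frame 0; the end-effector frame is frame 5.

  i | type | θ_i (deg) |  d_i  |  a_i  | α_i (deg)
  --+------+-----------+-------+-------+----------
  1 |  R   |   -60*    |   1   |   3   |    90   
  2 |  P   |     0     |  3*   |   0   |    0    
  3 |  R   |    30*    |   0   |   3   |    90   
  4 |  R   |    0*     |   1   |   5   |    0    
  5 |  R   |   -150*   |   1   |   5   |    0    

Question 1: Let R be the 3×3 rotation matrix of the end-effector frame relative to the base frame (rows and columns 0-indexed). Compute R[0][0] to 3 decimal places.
0.058

End-effector x-axis (col 0 of R) = (0.0580,0.8995,-0.4330)
R[0][0] = 0.0580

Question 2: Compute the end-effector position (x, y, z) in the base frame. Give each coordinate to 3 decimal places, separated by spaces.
3.156 -6.467 1.103

after link 1: o_1 = (1.5000, -2.5981, 1.0000)
after link 2: o_2 = (-1.0981, -4.0981, 1.0000)
after link 3: o_3 = (0.2010, -6.3481, 2.5000)
after link 4: o_4 = (2.6160, -10.5311, 4.1340)
after link 5: o_5 = (3.1561, -6.4665, 1.1029)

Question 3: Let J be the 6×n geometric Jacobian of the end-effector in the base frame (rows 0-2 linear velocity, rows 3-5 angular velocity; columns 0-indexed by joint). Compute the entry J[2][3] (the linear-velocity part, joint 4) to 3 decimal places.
axis z_3 = (0.2500,-0.4330,-0.8660); lever o_n−o_3 = (2.9551,-0.1184,-1.3971)
cross product → J_v[:, 3] = (0.5024,-2.2099,1.2500)
J_ω[:, 3] = z_3
entry J[2][3] = 1.2500

1.250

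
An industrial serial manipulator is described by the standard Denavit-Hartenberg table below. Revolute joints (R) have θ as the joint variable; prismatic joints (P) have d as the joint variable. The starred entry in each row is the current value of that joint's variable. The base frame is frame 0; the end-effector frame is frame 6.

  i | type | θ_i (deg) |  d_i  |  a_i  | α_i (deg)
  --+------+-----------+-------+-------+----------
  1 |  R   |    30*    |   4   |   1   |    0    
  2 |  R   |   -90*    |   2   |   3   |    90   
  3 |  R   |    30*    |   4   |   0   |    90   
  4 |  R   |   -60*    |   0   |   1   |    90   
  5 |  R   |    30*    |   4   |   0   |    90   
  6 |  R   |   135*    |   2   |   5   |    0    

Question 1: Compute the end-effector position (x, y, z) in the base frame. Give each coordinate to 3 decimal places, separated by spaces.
after link 1: o_1 = (0.8660, 0.5000, 4.0000)
after link 2: o_2 = (2.3660, -2.0981, 6.0000)
after link 3: o_3 = (-1.0981, -4.0981, 6.0000)
after link 4: o_4 = (-0.1316, -4.0401, 6.2500)
after link 5: o_5 = (0.1005, -0.4420, 4.5179)
after link 6: o_6 = (-2.5622, 4.1341, 5.5025)

-2.562 4.134 5.502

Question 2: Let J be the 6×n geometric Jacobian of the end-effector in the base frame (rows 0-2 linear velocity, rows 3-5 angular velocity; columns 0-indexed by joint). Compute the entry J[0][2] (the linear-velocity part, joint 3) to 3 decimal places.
0.249

axis z_2 = (-0.8660,-0.5000,0.0000); lever o_n−o_2 = (-4.9282,6.2322,-0.4975)
cross product → J_v[:, 2] = (0.2488,-0.4309,-7.8614)
J_ω[:, 2] = z_2
entry J[0][2] = 0.2488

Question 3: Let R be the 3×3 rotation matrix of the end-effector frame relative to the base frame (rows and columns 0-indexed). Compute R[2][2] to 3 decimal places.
0.875

End-effector z-axis (col 2 of R) = (0.2667,0.4040,0.8750)
R[2][2] = 0.8750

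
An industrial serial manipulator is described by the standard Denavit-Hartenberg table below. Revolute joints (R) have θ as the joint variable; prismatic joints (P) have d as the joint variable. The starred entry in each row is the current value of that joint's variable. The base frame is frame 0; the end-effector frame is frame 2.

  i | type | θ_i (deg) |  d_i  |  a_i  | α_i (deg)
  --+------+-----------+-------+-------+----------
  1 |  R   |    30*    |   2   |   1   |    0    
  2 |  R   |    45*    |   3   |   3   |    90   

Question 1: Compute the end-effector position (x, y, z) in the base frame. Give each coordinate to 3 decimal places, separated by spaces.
1.642 3.398 5.000

after link 1: o_1 = (0.8660, 0.5000, 2.0000)
after link 2: o_2 = (1.6425, 3.3978, 5.0000)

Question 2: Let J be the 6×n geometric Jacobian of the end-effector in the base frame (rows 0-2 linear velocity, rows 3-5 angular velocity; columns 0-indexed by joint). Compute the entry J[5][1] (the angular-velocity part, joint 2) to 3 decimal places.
axis z_1 = (0.0000,0.0000,1.0000); lever o_n−o_1 = (0.7765,2.8978,3.0000)
cross product → J_v[:, 1] = (-2.8978,0.7765,0.0000)
J_ω[:, 1] = z_1
entry J[5][1] = 1.0000

1.000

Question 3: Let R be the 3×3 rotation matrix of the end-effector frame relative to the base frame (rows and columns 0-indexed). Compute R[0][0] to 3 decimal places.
0.259

End-effector x-axis (col 0 of R) = (0.2588,0.9659,0.0000)
R[0][0] = 0.2588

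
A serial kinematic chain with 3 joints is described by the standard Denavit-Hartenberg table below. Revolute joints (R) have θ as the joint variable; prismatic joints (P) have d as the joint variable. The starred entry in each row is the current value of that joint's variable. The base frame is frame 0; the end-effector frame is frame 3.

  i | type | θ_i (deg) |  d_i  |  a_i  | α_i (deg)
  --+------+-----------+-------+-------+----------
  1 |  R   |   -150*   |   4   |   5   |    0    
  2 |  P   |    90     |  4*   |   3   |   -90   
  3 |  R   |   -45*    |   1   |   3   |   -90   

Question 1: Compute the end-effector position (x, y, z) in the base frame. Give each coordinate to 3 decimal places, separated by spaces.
-0.903 -6.435 10.121

after link 1: o_1 = (-4.3301, -2.5000, 4.0000)
after link 2: o_2 = (-2.8301, -5.0981, 8.0000)
after link 3: o_3 = (-0.9034, -6.4352, 10.1213)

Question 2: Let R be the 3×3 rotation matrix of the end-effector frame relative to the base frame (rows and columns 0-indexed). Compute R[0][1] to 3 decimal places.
-0.866

End-effector y-axis (col 1 of R) = (-0.8660,-0.5000,-0.0000)
R[0][1] = -0.8660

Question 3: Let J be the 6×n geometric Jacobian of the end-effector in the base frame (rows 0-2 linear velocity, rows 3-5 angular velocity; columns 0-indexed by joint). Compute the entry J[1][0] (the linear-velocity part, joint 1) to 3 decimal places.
-0.903

axis z_0 = ẑ; lever o_n−o_0 = (-0.9034,-6.4352,10.1213)
cross product → J_v[:, 0] = (6.4352,-0.9034,0.0000)
J_ω[:, 0] = z_0
entry J[1][0] = -0.9034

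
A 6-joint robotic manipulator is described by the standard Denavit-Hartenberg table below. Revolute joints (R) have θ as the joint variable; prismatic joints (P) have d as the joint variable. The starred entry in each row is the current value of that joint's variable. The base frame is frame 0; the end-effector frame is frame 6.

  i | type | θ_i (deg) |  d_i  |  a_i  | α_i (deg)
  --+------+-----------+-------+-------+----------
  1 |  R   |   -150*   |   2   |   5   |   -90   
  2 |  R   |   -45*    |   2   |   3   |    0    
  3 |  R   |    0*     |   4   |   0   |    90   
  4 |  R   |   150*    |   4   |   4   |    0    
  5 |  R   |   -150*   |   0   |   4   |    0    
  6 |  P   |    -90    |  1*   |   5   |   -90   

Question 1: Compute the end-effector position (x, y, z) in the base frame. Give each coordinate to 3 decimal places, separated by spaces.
after link 1: o_1 = (-4.3301, -2.5000, 2.0000)
after link 2: o_2 = (-5.1672, -5.2927, 4.1213)
after link 3: o_3 = (-3.1672, -8.7568, 4.1213)
after link 4: o_4 = (2.4036, -7.8499, 4.5003)
after link 5: o_5 = (-0.0459, -9.2641, 7.3287)
after link 6: o_6 = (-1.9336, -4.5804, 8.0358)

-1.934 -4.580 8.036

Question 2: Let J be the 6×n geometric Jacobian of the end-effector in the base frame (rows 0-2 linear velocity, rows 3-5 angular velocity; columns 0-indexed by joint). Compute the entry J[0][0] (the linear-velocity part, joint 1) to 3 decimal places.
4.580

axis z_0 = ẑ; lever o_n−o_0 = (-1.9336,-4.5804,8.0358)
cross product → J_v[:, 0] = (4.5804,-1.9336,0.0000)
J_ω[:, 0] = z_0
entry J[0][0] = 4.5804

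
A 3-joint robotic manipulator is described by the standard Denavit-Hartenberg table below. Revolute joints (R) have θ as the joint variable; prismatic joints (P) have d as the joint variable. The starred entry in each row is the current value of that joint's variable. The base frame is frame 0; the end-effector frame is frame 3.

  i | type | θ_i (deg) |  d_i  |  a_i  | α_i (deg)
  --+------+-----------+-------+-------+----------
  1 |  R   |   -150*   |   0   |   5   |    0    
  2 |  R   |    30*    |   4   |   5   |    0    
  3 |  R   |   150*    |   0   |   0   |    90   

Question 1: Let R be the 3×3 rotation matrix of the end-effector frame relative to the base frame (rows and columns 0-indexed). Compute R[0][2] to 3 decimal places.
0.500

End-effector z-axis (col 2 of R) = (0.5000,-0.8660,0.0000)
R[0][2] = 0.5000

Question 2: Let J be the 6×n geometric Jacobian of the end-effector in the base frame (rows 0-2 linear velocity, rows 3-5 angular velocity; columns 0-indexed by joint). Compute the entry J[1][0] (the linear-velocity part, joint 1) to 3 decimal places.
-6.830

axis z_0 = ẑ; lever o_n−o_0 = (-6.8301,-6.8301,4.0000)
cross product → J_v[:, 0] = (6.8301,-6.8301,0.0000)
J_ω[:, 0] = z_0
entry J[1][0] = -6.8301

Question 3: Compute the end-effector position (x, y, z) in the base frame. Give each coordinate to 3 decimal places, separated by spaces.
-6.830 -6.830 4.000

after link 1: o_1 = (-4.3301, -2.5000, 0.0000)
after link 2: o_2 = (-6.8301, -6.8301, 4.0000)
after link 3: o_3 = (-6.8301, -6.8301, 4.0000)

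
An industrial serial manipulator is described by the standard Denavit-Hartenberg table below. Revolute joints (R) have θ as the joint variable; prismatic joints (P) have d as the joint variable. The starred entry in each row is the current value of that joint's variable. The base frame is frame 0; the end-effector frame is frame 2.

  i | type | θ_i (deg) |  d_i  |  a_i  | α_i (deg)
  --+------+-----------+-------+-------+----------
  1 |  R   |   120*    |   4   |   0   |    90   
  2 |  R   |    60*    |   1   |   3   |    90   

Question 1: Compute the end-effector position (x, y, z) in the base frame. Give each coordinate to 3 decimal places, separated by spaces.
0.116 1.799 6.598

after link 1: o_1 = (0.0000, 0.0000, 4.0000)
after link 2: o_2 = (0.1160, 1.7990, 6.5981)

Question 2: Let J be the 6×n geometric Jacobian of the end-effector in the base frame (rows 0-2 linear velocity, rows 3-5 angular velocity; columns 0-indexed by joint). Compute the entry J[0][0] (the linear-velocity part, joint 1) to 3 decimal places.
-1.799

axis z_0 = ẑ; lever o_n−o_0 = (0.1160,1.7990,6.5981)
cross product → J_v[:, 0] = (-1.7990,0.1160,0.0000)
J_ω[:, 0] = z_0
entry J[0][0] = -1.7990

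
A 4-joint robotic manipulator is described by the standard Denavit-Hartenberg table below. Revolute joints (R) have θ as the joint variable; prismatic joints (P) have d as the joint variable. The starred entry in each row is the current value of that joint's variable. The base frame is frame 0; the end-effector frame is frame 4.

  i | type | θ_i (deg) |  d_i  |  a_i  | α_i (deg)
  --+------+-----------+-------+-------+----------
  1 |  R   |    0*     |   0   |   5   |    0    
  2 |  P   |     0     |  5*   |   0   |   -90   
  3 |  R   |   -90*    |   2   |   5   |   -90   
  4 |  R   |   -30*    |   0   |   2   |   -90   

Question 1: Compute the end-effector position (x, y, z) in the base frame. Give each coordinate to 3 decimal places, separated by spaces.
5.000 3.000 11.732

after link 1: o_1 = (5.0000, 0.0000, 0.0000)
after link 2: o_2 = (5.0000, 0.0000, 5.0000)
after link 3: o_3 = (5.0000, 2.0000, 10.0000)
after link 4: o_4 = (5.0000, 3.0000, 11.7321)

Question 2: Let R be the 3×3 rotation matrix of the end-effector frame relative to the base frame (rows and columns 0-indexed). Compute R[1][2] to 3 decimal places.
-0.866

End-effector z-axis (col 2 of R) = (0.0000,-0.8660,0.5000)
R[1][2] = -0.8660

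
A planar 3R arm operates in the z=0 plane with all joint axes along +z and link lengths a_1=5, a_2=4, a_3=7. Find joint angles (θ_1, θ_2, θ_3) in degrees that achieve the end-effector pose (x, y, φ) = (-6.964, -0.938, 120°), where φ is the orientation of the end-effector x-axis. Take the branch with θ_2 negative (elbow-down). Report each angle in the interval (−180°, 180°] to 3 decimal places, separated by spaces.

-90.000 -59.997 -90.003

wrist centre = target − a_3·(cos φ, sin φ) = (-3.4640, -7.0002)
cos θ_2 = (61.0018−5²−4²)/(2·5·4) = 0.5000; θ_2 = -59.9970° (elbow-down)
β = atan2(-7.0002,-3.4640) = -116.3283°; ψ = atan2(-3.4640,7.0002) = -26.3282°
θ_1 = β − ψ = -90.0000°
θ_3 = φ − θ_1 − θ_2 = -90.0029° (wrapped to (-180°,180°])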